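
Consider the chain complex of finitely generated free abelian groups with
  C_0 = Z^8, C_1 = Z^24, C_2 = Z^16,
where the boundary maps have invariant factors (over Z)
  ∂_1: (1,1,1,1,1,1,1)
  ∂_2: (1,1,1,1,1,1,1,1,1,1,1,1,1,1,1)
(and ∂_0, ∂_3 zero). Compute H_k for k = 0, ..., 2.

H_0: b_0 = 8 − 0 − 7 = 1; torsion from ∂_1 factors > 1: none. So H_0 ≅ Z.
H_1: b_1 = 24 − 7 − 15 = 2; torsion from ∂_2 factors > 1: none. So H_1 ≅ Z^2.
H_2: b_2 = 16 − 15 − 0 = 1; torsion from ∂_3 factors > 1: none. So H_2 ≅ Z.

H_0 ≅ Z,  H_1 ≅ Z^2,  H_2 ≅ Z.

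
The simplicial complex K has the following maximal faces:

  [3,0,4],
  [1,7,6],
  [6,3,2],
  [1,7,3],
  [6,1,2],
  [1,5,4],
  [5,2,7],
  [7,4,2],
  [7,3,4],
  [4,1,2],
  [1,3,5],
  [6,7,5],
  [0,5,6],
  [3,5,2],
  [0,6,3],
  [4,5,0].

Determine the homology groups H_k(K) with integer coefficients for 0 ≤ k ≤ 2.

Fix the vertex order 0 < 1 < 2 < 3 < 4 < 5 < 6 < 7 and write every simplex with vertices in increasing order. Then dim K = 2 and the simplices of K are:

  0-simplices (8): [0], [1], [2], [3], [4], [5], [6], [7]
  1-simplices (24): (24 of them)
  2-simplices (16): [0,3,4], [0,3,6], [0,4,5], [0,5,6], [1,2,4], [1,2,6], [1,3,5], [1,3,7], [1,4,5], [1,6,7], [2,3,5], [2,3,6], [2,4,7], [2,5,7], [3,4,7], [5,6,7]

giving chain groups C_0 ≅ Z^8, C_1 ≅ Z^24, C_2 ≅ Z^16.

∂_1: C_1 → C_0 maps an edge to its endpoints' difference, ∂[p,q] = q − p. For instance
  ∂[0,5] = [5] − [0].
The 8×24 boundary matrix has rank 7 and Smith normal form diag(1,1,1,1,1,1,1).

The boundary map ∂_2: C_2 → C_1 sends each 2-simplex [p,q,r] to [q,r] − [p,r] + [p,q]. For instance
  ∂[2,3,6] = [3,6] − [2,6] + [2,3],
  ∂[1,6,7] = [6,7] − [1,7] + [1,6].
As a 24×16 matrix over Z this has rank 15, with invariant factors (1,1,1,1,1,1,1,1,1,1,1,1,1,1,1).

Now H_k = ker ∂_k / im ∂_{k+1}, so:

  H_0: rank C_0 − rank ∂_1 = 8 − 7 = 1, and the invariant factors of ∂_1 are all 1, so H_0 ≅ Z.
  H_1: rank ker ∂_1 − rank ∂_2 = (24 − 7) − 15 = 2, and the invariant factors of ∂_2 are all 1, so H_1 ≅ Z^2.
  H_2: rank ker ∂_2 − rank ∂_3 = (16 − 15) − 0 = 1, and there is no ∂_3, so H_2 ≅ Z.

H_0 = Z,  H_1 = Z^2,  H_2 = Z.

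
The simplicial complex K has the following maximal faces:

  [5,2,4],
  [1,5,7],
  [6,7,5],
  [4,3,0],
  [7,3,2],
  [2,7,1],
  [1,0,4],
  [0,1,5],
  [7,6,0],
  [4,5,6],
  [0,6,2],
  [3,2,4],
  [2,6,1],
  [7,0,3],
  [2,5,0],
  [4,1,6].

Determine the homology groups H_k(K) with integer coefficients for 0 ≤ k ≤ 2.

H_0 = Z,  H_1 = Z^2,  H_2 = Z.

Order the vertices as 0 < 1 < 2 < 3 < 4 < 5 < 6 < 7. Listing each simplex with vertices in this order, K has dimension 2 with simplices:

  0-simplices (8): [0], [1], [2], [3], [4], [5], [6], [7]
  1-simplices (24): (24 of them)
  2-simplices (16): [0,1,4], [0,1,5], [0,2,5], [0,2,6], [0,3,4], [0,3,7], [0,6,7], [1,2,6], [1,2,7], [1,4,6], [1,5,7], [2,3,4], [2,3,7], [2,4,5], [4,5,6], [5,6,7]

so the chain groups are C_0 ≅ Z^8, C_1 ≅ Z^24, C_2 ≅ Z^16.

∂_1: C_1 → C_0 sends each edge [p,q] (with p < q) to q − p. For instance
  ∂[4,5] = [5] − [4].
The 8×24 boundary matrix has rank 7 and Smith normal form diag(1,1,1,1,1,1,1).

∂_2: C_2 → C_1 acts by ∂[p,q,r] = [q,r] − [p,r] + [p,q]. For instance
  ∂[0,2,6] = [2,6] − [0,6] + [0,2],
  ∂[0,3,7] = [3,7] − [0,7] + [0,3].
This gives a 24×16 integer matrix of rank 15; reducing to Smith normal form yields diagonal entries (1,1,1,1,1,1,1,1,1,1,1,1,1,1,1).

Reading off H_k = ker ∂_k / im ∂_{k+1}:

  H_0: rank C_0 − rank ∂_1 = 8 − 7 = 1, and the invariant factors of ∂_1 are all 1, so H_0 ≅ Z.
  H_1: rank ker ∂_1 − rank ∂_2 = (24 − 7) − 15 = 2, and the invariant factors of ∂_2 are all 1, so H_1 ≅ Z^2.
  H_2: rank ker ∂_2 − rank ∂_3 = (16 − 15) − 0 = 1, and there is no ∂_3, so H_2 ≅ Z.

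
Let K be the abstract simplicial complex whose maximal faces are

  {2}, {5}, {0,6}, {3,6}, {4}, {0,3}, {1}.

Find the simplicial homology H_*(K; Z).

H_0 = Z^5,  H_1 = Z.

Fix the vertex order 0 < 1 < 2 < 3 < 4 < 5 < 6 and write every simplex with vertices in increasing order. Then dim K = 1 and the simplices of K are:

  0-simplices (7): [0], [1], [2], [3], [4], [5], [6]
  1-simplices (3): [0,3], [0,6], [3,6]

giving chain groups C_0 ≅ Z^7, C_1 ≅ Z^3.

Boundary ∂_1: C_1 → C_0 maps an edge to its endpoints' difference, ∂[p,q] = q − p. For instance
  ∂[0,6] = [6] − [0].
The 7×3 boundary matrix has rank 2 and Smith normal form diag(1,1).

Now H_k = ker ∂_k / im ∂_{k+1}, so:

  H_0: rank C_0 − rank ∂_1 = 7 − 2 = 5, and the invariant factors of ∂_1 are all 1, so H_0 ≅ Z^5.
  H_1: rank ker ∂_1 − rank ∂_2 = (3 − 2) − 0 = 1, and there is no ∂_2, so H_1 ≅ Z.

As a check, the Euler characteristic is 7 − 3 = 4, which agrees with 5 − 1 = 4.
(K is a triangulation of the disjoint union of the circle S^1 and a set of 4 points.)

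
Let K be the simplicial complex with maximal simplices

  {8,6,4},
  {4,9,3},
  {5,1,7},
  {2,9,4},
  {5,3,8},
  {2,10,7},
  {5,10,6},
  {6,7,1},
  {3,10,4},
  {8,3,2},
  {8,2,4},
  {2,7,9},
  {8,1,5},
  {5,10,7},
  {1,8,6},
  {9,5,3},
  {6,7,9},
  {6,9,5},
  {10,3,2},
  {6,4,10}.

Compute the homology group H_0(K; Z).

Take the total order 1 < 2 < 3 < 4 < 5 < 6 < 7 < 8 < 9 < 10 on the vertex set. Then K (dimension 2) consists of the simplices:

  0-simplices (10): [1], [2], [3], [4], [5], [6], [7], [8], [9], [10]
  1-simplices (30): (30 of them)
  2-simplices (20): (20 of them)

Hence C_0 ≅ Z^10, C_1 ≅ Z^30, C_2 ≅ Z^20.

The boundary map ∂_1: C_1 → C_0 maps an edge to its endpoints' difference, ∂[p,q] = q − p. For instance
  ∂[6,10] = [10] − [6].
The 10×30 boundary matrix has rank 9 and Smith normal form diag(1,1,1,1,1,1,1,1,1).

∂_2: C_2 → C_1 maps a triangle to the signed sum of its edges. For instance
  ∂[1,5,8] = [5,8] − [1,8] + [1,5],
  ∂[1,5,7] = [5,7] − [1,7] + [1,5].
The resulting 30×20 matrix has rank 20, and its Smith normal form has invariant factors (1,1,1,1,1,1,1,1,1,1,1,1,1,1,1,1,1,1,1,2).

From H_k ≅ ker(∂_k) / im(∂_{k+1}) we obtain:

  H_0: rank C_0 − rank ∂_1 = 10 − 9 = 1, and the invariant factors of ∂_1 are all 1, so H_0 = Z.

(K is a triangulation of the Klein bottle.)

H_0 = Z.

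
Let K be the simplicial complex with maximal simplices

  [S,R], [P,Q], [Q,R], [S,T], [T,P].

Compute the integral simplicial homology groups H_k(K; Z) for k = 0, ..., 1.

H_0 ≅ Z,  H_1 ≅ Z.

We work with the vertex ordering P < Q < R < S < T. The simplices of K, each written with vertices in increasing order, are:

  0-simplices (5): P, Q, R, S, T
  1-simplices (5): PQ, PT, QR, RS, ST

Hence C_0 ≅ Z^5, C_1 ≅ Z^5.

Boundary ∂_1: C_1 → C_0 sends each edge [p,q] (with p < q) to q − p. For instance
  ∂PT = T − P.
This gives a 5×5 integer matrix of rank 4; reducing to Smith normal form yields diagonal entries (1,1,1,1).

Computing H_k = (kernel of ∂_k) / (image of ∂_{k+1}):

  H_0: rank C_0 − rank ∂_1 = 5 − 4 = 1, and the invariant factors of ∂_1 are all 1, so H_0 ≅ Z.
  H_1: rank ker ∂_1 − rank ∂_2 = (5 − 4) − 0 = 1, and there is no ∂_2, so H_1 ≅ Z.

As a check, the Euler characteristic is 5 − 5 = 0, which agrees with 1 − 1 = 0.
(K is a triangulation of the circle S^1.)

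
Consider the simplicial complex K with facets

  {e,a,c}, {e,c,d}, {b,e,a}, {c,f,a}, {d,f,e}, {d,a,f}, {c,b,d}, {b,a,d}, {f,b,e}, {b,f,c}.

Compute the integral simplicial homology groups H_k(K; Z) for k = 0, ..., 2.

H_0 ≅ Z,  H_1 ≅ Z/2,  H_2 = 0.

Order the vertices as a < b < c < d < e < f. Listing each simplex with vertices in this order, K has dimension 2 with simplices:

  0-simplices (6): a, b, c, d, e, f
  1-simplices (15): ab, ac, ad, ae, af, bc, bd, be, bf, cd, ce, cf, de, df, ef
  2-simplices (10): abd, abe, ace, acf, adf, bcd, bcf, bef, cde, def

so the chain groups are C_0 ≅ Z^6, C_1 ≅ Z^15, C_2 ≅ Z^10.

Boundary ∂_1: C_1 → C_0 maps an edge to its endpoints' difference, ∂[p,q] = q − p.
This gives a 6×15 integer matrix of rank 5; reducing to Smith normal form yields diagonal entries (1,1,1,1,1).

Boundary ∂_2: C_2 → C_1 acts by ∂[p,q,r] = [q,r] − [p,r] + [p,q]. For instance
  ∂bcf = cf − bf + bc,
  ∂cde = de − ce + cd.
The resulting 15×10 matrix has rank 10, and its Smith normal form has invariant factors (1,1,1,1,1,1,1,1,1,2).

Now H_k = ker ∂_k / im ∂_{k+1}, so:

  H_0: rank C_0 − rank ∂_1 = 6 − 5 = 1, and the invariant factors of ∂_1 are all 1, so H_0 = Z.
  H_1: rank ker ∂_1 − rank ∂_2 = (15 − 5) − 10 = 0, and ∂_2 has invariant factor 2 > 1, so H_1 = Z/2.
  H_2: rank ker ∂_2 − rank ∂_3 = (10 − 10) − 0 = 0, and there is no ∂_3, so H_2 = 0.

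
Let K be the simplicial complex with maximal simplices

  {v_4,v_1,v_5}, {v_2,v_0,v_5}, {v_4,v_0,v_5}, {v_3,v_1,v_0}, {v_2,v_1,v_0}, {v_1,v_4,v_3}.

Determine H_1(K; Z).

H_1 ≅ Z.

We work with the vertex ordering v_0 < v_1 < v_2 < v_3 < v_4 < v_5. The simplices of K, each written with vertices in increasing order, are:

  0-simplices (6): [v_0], [v_1], [v_2], [v_3], [v_4], [v_5]
  1-simplices (12): [v_0,v_1], [v_0,v_2], [v_0,v_3], [v_0,v_4], [v_0,v_5], [v_1,v_2], [v_1,v_3], [v_1,v_4], [v_1,v_5], [v_2,v_5], [v_3,v_4], [v_4,v_5]
  2-simplices (6): [v_0,v_1,v_2], [v_0,v_1,v_3], [v_0,v_2,v_5], [v_0,v_4,v_5], [v_1,v_3,v_4], [v_1,v_4,v_5]

giving chain groups C_0 ≅ Z^6, C_1 ≅ Z^12, C_2 ≅ Z^6.

∂_1: C_1 → C_0 is given by ∂[p,q] = [q] − [p].
The 6×12 boundary matrix has rank 5 and Smith normal form diag(1,1,1,1,1).

∂_2: C_2 → C_1 sends each 2-simplex [p,q,r] to [q,r] − [p,r] + [p,q]. For instance
  ∂[v_0,v_1,v_2] = [v_1,v_2] − [v_0,v_2] + [v_0,v_1],
  ∂[v_1,v_4,v_5] = [v_4,v_5] − [v_1,v_5] + [v_1,v_4].
The resulting 12×6 matrix has rank 6, and its Smith normal form has invariant factors (1,1,1,1,1,1).

Now H_k = ker ∂_k / im ∂_{k+1}, so:

  H_1: rank ker ∂_1 − rank ∂_2 = (12 − 5) − 6 = 1, and the invariant factors of ∂_2 are all 1, so H_1 = Z.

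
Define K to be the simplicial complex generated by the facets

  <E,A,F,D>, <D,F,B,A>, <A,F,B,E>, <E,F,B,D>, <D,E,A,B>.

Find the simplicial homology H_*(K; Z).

H_0 ≅ Z,  H_1 = 0,  H_2 = 0,  H_3 ≅ Z.

K has 5 vertices, 10 edges, 10 triangles, 5 3-simplices.
rank ∂_0 = 0, rank ∂_1 = 4 ⇒ b_0 = 5 − 0 − 4 = 1; all invariant factors of ∂_1 are 1 so no torsion. So H_0 ≅ Z.
rank ∂_1 = 4, rank ∂_2 = 6 ⇒ b_1 = 10 − 4 − 6 = 0; all invariant factors of ∂_2 are 1 so no torsion. So H_1 ≅ 0.
rank ∂_2 = 6, rank ∂_3 = 4 ⇒ b_2 = 10 − 6 − 4 = 0; all invariant factors of ∂_3 are 1 so no torsion. So H_2 ≅ 0.
rank ∂_3 = 4, rank ∂_4 = 0 ⇒ b_3 = 5 − 4 − 0 = 1. So H_3 ≅ Z.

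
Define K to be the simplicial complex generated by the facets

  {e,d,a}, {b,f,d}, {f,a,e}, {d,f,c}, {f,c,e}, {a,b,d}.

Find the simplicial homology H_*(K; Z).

We work with the vertex ordering a < b < c < d < e < f. The simplices of K, each written with vertices in increasing order, are:

  0-simplices (6): a, b, c, d, e, f
  1-simplices (12): ab, ad, ae, af, bd, bf, cd, ce, cf, de, df, ef
  2-simplices (6): abd, ade, aef, bdf, cdf, cef

giving chain groups C_0 ≅ Z^6, C_1 ≅ Z^12, C_2 ≅ Z^6.

The boundary map ∂_1: C_1 → C_0 is given by ∂[p,q] = [q] − [p]. For instance
  ∂ef = f − e.
As a 6×12 matrix over Z this has rank 5, with invariant factors (1,1,1,1,1).

Boundary ∂_2: C_2 → C_1 sends each 2-simplex [p,q,r] to [q,r] − [p,r] + [p,q]. For instance
  ∂abd = bd − ad + ab,
  ∂bdf = df − bf + bd.
This gives a 12×6 integer matrix of rank 6; reducing to Smith normal form yields diagonal entries (1,1,1,1,1,1).

Now H_k = ker ∂_k / im ∂_{k+1}, so:

  H_0: rank C_0 − rank ∂_1 = 6 − 5 = 1, and the invariant factors of ∂_1 are all 1, so H_0 = Z.
  H_1: rank ker ∂_1 − rank ∂_2 = (12 − 5) − 6 = 1, and the invariant factors of ∂_2 are all 1, so H_1 = Z.
  H_2: rank ker ∂_2 − rank ∂_3 = (6 − 6) − 0 = 0, and there is no ∂_3, so H_2 = 0.

As a check, the Euler characteristic is 6 − 12 + 6 = 0, which agrees with 1 − 1 + 0 = 0.
(K is a triangulation of the cylinder S^1 x I.)

H_0 ≅ Z,  H_1 ≅ Z,  H_2 = 0.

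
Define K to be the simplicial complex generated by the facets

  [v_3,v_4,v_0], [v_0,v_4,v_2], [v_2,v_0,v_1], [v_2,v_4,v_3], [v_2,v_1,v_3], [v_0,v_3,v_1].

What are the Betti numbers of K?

Fix the vertex order v_0 < v_1 < v_2 < v_3 < v_4 and write every simplex with vertices in increasing order. Then dim K = 2 and the simplices of K are:

  0-simplices (5): [v_0], [v_1], [v_2], [v_3], [v_4]
  1-simplices (9): [v_0,v_1], [v_0,v_2], [v_0,v_3], [v_0,v_4], [v_1,v_2], [v_1,v_3], [v_2,v_3], [v_2,v_4], [v_3,v_4]
  2-simplices (6): [v_0,v_1,v_2], [v_0,v_1,v_3], [v_0,v_2,v_4], [v_0,v_3,v_4], [v_1,v_2,v_3], [v_2,v_3,v_4]

Hence C_0 ≅ Z^5, C_1 ≅ Z^9, C_2 ≅ Z^6.

∂_1: C_1 → C_0 sends each edge [p,q] (with p < q) to q − p.
The 5×9 boundary matrix has rank 4 and Smith normal form diag(1,1,1,1).

Boundary ∂_2: C_2 → C_1 acts by ∂[p,q,r] = [q,r] − [p,r] + [p,q]. For instance
  ∂[v_0,v_2,v_4] = [v_2,v_4] − [v_0,v_4] + [v_0,v_2],
  ∂[v_0,v_1,v_2] = [v_1,v_2] − [v_0,v_2] + [v_0,v_1].
The resulting 9×6 matrix has rank 5, and its Smith normal form has invariant factors (1,1,1,1,1).

Computing H_k = (kernel of ∂_k) / (image of ∂_{k+1}):

  H_0: rank C_0 − rank ∂_1 = 5 − 4 = 1, and the invariant factors of ∂_1 are all 1, so H_0 = Z.
  H_1: rank ker ∂_1 − rank ∂_2 = (9 − 4) − 5 = 0, and the invariant factors of ∂_2 are all 1, so H_1 = 0.
  H_2: rank ker ∂_2 − rank ∂_3 = (6 − 5) − 0 = 1, and there is no ∂_3, so H_2 = Z.

As a check, the Euler characteristic is 5 − 9 + 6 = 2, which agrees with 1 − 0 + 1 = 2.
(K is a triangulation of the 2-sphere S^2.)

Hence the Betti numbers are b_0 = 1, b_1 = 0, b_2 = 1.

b_0 = 1, b_1 = 0, b_2 = 1.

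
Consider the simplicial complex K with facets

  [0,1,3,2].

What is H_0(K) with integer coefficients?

K has 4 vertices, 6 edges, 4 triangles, 1 3-simplex.
rank ∂_0 = 0, rank ∂_1 = 3 ⇒ b_0 = 4 − 0 − 3 = 1; all invariant factors of ∂_1 are 1 so no torsion. So H_0 ≅ Z.

H_0 ≅ Z.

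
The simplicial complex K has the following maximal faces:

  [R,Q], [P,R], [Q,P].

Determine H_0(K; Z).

Take the total order P < Q < R on the vertex set. Then K (dimension 1) consists of the simplices:

  0-simplices (3): P, Q, R
  1-simplices (3): PQ, PR, QR

giving chain groups C_0 ≅ Z^3, C_1 ≅ Z^3.

The boundary map ∂_1: C_1 → C_0 maps an edge to its endpoints' difference, ∂[p,q] = q − p.
The 3×3 boundary matrix has rank 2 and Smith normal form diag(1,1).

From H_k ≅ ker(∂_k) / im(∂_{k+1}) we obtain:

  H_0: rank C_0 − rank ∂_1 = 3 − 2 = 1, and the invariant factors of ∂_1 are all 1, so H_0 ≅ Z.

H_0 ≅ Z.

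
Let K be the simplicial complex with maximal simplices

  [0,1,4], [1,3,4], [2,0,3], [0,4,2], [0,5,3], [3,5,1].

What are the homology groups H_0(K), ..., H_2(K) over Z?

H_0 = Z,  H_1 = Z,  H_2 = 0.

Fix the vertex order 0 < 1 < 2 < 3 < 4 < 5 and write every simplex with vertices in increasing order. Then dim K = 2 and the simplices of K are:

  0-simplices (6): [0], [1], [2], [3], [4], [5]
  1-simplices (12): [0,1], [0,2], [0,3], [0,4], [0,5], [1,3], [1,4], [1,5], [2,3], [2,4], [3,4], [3,5]
  2-simplices (6): [0,1,4], [0,2,3], [0,2,4], [0,3,5], [1,3,4], [1,3,5]

so the chain groups are C_0 ≅ Z^6, C_1 ≅ Z^12, C_2 ≅ Z^6.

∂_1: C_1 → C_0 is given by ∂[p,q] = [q] − [p].
As a 6×12 matrix over Z this has rank 5, with invariant factors (1,1,1,1,1).

∂_2: C_2 → C_1 sends each 2-simplex [p,q,r] to [q,r] − [p,r] + [p,q]. For instance
  ∂[1,3,4] = [3,4] − [1,4] + [1,3],
  ∂[1,3,5] = [3,5] − [1,5] + [1,3].
As a 12×6 matrix over Z this has rank 6, with invariant factors (1,1,1,1,1,1).

Reading off H_k = ker ∂_k / im ∂_{k+1}:

  H_0: rank C_0 − rank ∂_1 = 6 − 5 = 1, and the invariant factors of ∂_1 are all 1, so H_0 ≅ Z.
  H_1: rank ker ∂_1 − rank ∂_2 = (12 − 5) − 6 = 1, and the invariant factors of ∂_2 are all 1, so H_1 ≅ Z.
  H_2: rank ker ∂_2 − rank ∂_3 = (6 − 6) − 0 = 0, and there is no ∂_3, so H_2 ≅ 0.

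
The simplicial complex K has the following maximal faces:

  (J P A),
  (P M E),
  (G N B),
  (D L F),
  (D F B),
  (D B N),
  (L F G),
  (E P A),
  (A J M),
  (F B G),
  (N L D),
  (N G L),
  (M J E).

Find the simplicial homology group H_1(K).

H_1 ≅ Z.

Order the vertices as A < B < D < E < F < G < J < L < M < N < P. Listing each simplex with vertices in this order, K has dimension 2 with simplices:

  0-simplices (11): A, B, D, E, F, G, J, L, M, N, P
  1-simplices (22): AE, AJ, AM, AP, BD, BF, BG, BN, DF, DL, DN, EJ, EM, EP, FG, FL, GL, GN, JM, JP, LN, MP
  2-simplices (13): AEP, AJM, AJP, BDF, BDN, BFG, BGN, DFL, DLN, EJM, EMP, FGL, GLN

Hence C_0 ≅ Z^11, C_1 ≅ Z^22, C_2 ≅ Z^13.

The boundary map ∂_1: C_1 → C_0 sends each edge [p,q] (with p < q) to q − p. For instance
  ∂JM = M − J.
As a 11×22 matrix over Z this has rank 9, with invariant factors (1,1,1,1,1,1,1,1,1).

The boundary map ∂_2: C_2 → C_1 sends each 2-simplex [p,q,r] to [q,r] − [p,r] + [p,q]. For instance
  ∂DFL = FL − DL + DF,
  ∂AJM = JM − AM + AJ.
As a 22×13 matrix over Z this has rank 12, with invariant factors (1,1,1,1,1,1,1,1,1,1,1,1).

Reading off H_k = ker ∂_k / im ∂_{k+1}:

  H_1: rank ker ∂_1 − rank ∂_2 = (22 − 9) − 12 = 1, and the invariant factors of ∂_2 are all 1, so H_1 ≅ Z.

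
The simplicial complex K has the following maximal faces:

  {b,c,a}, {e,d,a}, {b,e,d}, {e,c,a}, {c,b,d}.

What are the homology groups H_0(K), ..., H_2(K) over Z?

K has 5 vertices, 10 edges, 5 triangles.
rank ∂_0 = 0, rank ∂_1 = 4 ⇒ b_0 = 5 − 0 − 4 = 1; all invariant factors of ∂_1 are 1 so no torsion. So H_0 = Z.
rank ∂_1 = 4, rank ∂_2 = 5 ⇒ b_1 = 10 − 4 − 5 = 1; all invariant factors of ∂_2 are 1 so no torsion. So H_1 = Z.
rank ∂_2 = 5, rank ∂_3 = 0 ⇒ b_2 = 5 − 5 − 0 = 0. So H_2 = 0.

H_0 = Z,  H_1 = Z,  H_2 = 0.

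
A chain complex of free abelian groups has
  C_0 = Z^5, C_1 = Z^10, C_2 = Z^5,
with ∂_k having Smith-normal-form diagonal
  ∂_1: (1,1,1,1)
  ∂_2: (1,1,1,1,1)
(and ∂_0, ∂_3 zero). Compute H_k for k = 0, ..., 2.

H_0: b_0 = 5 − 0 − 4 = 1; torsion from ∂_1 factors > 1: none. So H_0 ≅ Z.
H_1: b_1 = 10 − 4 − 5 = 1; torsion from ∂_2 factors > 1: none. So H_1 ≅ Z.
H_2: b_2 = 5 − 5 − 0 = 0; torsion from ∂_3 factors > 1: none. So H_2 ≅ 0.

H_0 ≅ Z,  H_1 ≅ Z,  H_2 = 0.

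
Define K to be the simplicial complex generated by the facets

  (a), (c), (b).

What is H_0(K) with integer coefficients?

We work with the vertex ordering a < b < c. The simplices of K, each written with vertices in increasing order, are:

  0-simplices (3): a, b, c

giving chain groups C_0 ≅ Z^3.

Computing H_k = (kernel of ∂_k) / (image of ∂_{k+1}):

  H_0: rank C_0 − rank ∂_1 = 3 − 0 = 3, and there is no ∂_1, so H_0 = Z^3.

H_0 = Z^3.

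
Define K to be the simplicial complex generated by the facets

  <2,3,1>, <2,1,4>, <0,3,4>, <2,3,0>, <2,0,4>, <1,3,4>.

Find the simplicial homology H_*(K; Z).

H_0 = Z,  H_1 = 0,  H_2 = Z.

K has 5 vertices, 9 edges, 6 triangles.
rank ∂_0 = 0, rank ∂_1 = 4 ⇒ b_0 = 5 − 0 − 4 = 1; all invariant factors of ∂_1 are 1 so no torsion. So H_0 = Z.
rank ∂_1 = 4, rank ∂_2 = 5 ⇒ b_1 = 9 − 4 − 5 = 0; all invariant factors of ∂_2 are 1 so no torsion. So H_1 = 0.
rank ∂_2 = 5, rank ∂_3 = 0 ⇒ b_2 = 6 − 5 − 0 = 1. So H_2 = Z.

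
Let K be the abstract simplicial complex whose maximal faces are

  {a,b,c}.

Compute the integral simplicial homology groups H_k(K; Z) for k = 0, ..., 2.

H_0 = Z,  H_1 = 0,  H_2 = 0.

K has 3 vertices, 3 edges, 1 triangle.
rank ∂_0 = 0, rank ∂_1 = 2 ⇒ b_0 = 3 − 0 − 2 = 1; all invariant factors of ∂_1 are 1 so no torsion. So H_0 = Z.
rank ∂_1 = 2, rank ∂_2 = 1 ⇒ b_1 = 3 − 2 − 1 = 0; all invariant factors of ∂_2 are 1 so no torsion. So H_1 = 0.
rank ∂_2 = 1, rank ∂_3 = 0 ⇒ b_2 = 1 − 1 − 0 = 0. So H_2 = 0.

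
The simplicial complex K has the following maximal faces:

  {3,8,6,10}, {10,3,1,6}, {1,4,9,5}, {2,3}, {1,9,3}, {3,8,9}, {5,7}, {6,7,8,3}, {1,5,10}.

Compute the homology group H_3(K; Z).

H_3 ≅ 0.

Order the vertices as 1 < 2 < 3 < 4 < 5 < 6 < 7 < 8 < 9 < 10. Listing each simplex with vertices in this order, K has dimension 3 with simplices:

  0-simplices (10): [1], [2], [3], [4], [5], [6], [7], [8], [9], [10]
  1-simplices (23): (23 of them)
  2-simplices (17): [1,3,6], [1,3,9], [1,3,10], [1,4,5], [1,4,9], [1,5,9], [1,5,10], [1,6,10], [3,6,7], [3,6,8], [3,6,10], [3,7,8], [3,8,9], [3,8,10], [4,5,9], [6,7,8], [6,8,10]
  3-simplices (4): [1,3,6,10], [1,4,5,9], [3,6,7,8], [3,6,8,10]

so the chain groups are C_0 ≅ Z^10, C_1 ≅ Z^23, C_2 ≅ Z^17, C_3 ≅ Z^4.

Boundary ∂_1: C_1 → C_0 sends each edge [p,q] (with p < q) to q − p. For instance
  ∂[1,5] = [5] − [1].
This gives a 10×23 integer matrix of rank 9; reducing to Smith normal form yields diagonal entries (1,1,1,1,1,1,1,1,1).

Boundary ∂_2: C_2 → C_1 sends each 2-simplex [p,q,r] to [q,r] − [p,r] + [p,q]. For instance
  ∂[4,5,9] = [5,9] − [4,9] + [4,5],
  ∂[1,3,10] = [3,10] − [1,10] + [1,3].
As a 23×17 matrix over Z this has rank 13, with invariant factors (1,1,1,1,1,1,1,1,1,1,1,1,1).

∂_3: C_3 → C_2 sends each 3-simplex σ to the alternating sum Σ_i (−1)^i (σ with its i-th vertex removed). For instance
  ∂[1,3,6,10] = [3,6,10] − [1,6,10] + [1,3,10] − [1,3,6],
  ∂[1,4,5,9] = [4,5,9] − [1,5,9] + [1,4,9] − [1,4,5].
The resulting 17×4 matrix has rank 4, and its Smith normal form has invariant factors (1,1,1,1).

Reading off H_k = ker ∂_k / im ∂_{k+1}:

  H_3: rank ker ∂_3 − rank ∂_4 = (4 − 4) − 0 = 0, and there is no ∂_4, so H_3 = 0.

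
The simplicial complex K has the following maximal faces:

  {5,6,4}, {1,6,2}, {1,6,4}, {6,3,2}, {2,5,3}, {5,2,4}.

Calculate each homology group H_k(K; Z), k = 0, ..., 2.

H_0 = Z,  H_1 = Z,  H_2 = 0.

Take the total order 1 < 2 < 3 < 4 < 5 < 6 on the vertex set. Then K (dimension 2) consists of the simplices:

  0-simplices (6): [1], [2], [3], [4], [5], [6]
  1-simplices (12): [1,2], [1,4], [1,6], [2,3], [2,4], [2,5], [2,6], [3,5], [3,6], [4,5], [4,6], [5,6]
  2-simplices (6): [1,2,6], [1,4,6], [2,3,5], [2,3,6], [2,4,5], [4,5,6]

Hence C_0 ≅ Z^6, C_1 ≅ Z^12, C_2 ≅ Z^6.

Boundary ∂_1: C_1 → C_0 sends each edge [p,q] (with p < q) to q − p.
The 6×12 boundary matrix has rank 5 and Smith normal form diag(1,1,1,1,1).

The boundary map ∂_2: C_2 → C_1 acts by ∂[p,q,r] = [q,r] − [p,r] + [p,q]. For instance
  ∂[1,2,6] = [2,6] − [1,6] + [1,2],
  ∂[2,3,5] = [3,5] − [2,5] + [2,3].
As a 12×6 matrix over Z this has rank 6, with invariant factors (1,1,1,1,1,1).

Reading off H_k = ker ∂_k / im ∂_{k+1}:

  H_0: rank C_0 − rank ∂_1 = 6 − 5 = 1, and the invariant factors of ∂_1 are all 1, so H_0 ≅ Z.
  H_1: rank ker ∂_1 − rank ∂_2 = (12 − 5) − 6 = 1, and the invariant factors of ∂_2 are all 1, so H_1 ≅ Z.
  H_2: rank ker ∂_2 − rank ∂_3 = (6 − 6) − 0 = 0, and there is no ∂_3, so H_2 ≅ 0.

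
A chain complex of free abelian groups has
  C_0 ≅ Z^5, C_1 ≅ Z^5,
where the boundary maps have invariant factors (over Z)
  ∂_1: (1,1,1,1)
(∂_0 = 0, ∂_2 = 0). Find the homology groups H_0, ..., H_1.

H_0 ≅ Z,  H_1 ≅ Z.

H_0: b_0 = 5 − 0 − 4 = 1; torsion from ∂_1 factors > 1: none. So H_0 ≅ Z.
H_1: b_1 = 5 − 4 − 0 = 1; torsion from ∂_2 factors > 1: none. So H_1 ≅ Z.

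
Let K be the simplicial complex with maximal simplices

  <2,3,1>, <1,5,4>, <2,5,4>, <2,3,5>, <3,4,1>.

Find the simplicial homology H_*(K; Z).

H_0 = Z,  H_1 = Z,  H_2 = 0.

Order the vertices as 1 < 2 < 3 < 4 < 5. Listing each simplex with vertices in this order, K has dimension 2 with simplices:

  0-simplices (5): [1], [2], [3], [4], [5]
  1-simplices (10): [1,2], [1,3], [1,4], [1,5], [2,3], [2,4], [2,5], [3,4], [3,5], [4,5]
  2-simplices (5): [1,2,3], [1,3,4], [1,4,5], [2,3,5], [2,4,5]

so the chain groups are C_0 ≅ Z^5, C_1 ≅ Z^10, C_2 ≅ Z^5.

Boundary ∂_1: C_1 → C_0 is given by ∂[p,q] = [q] − [p]. For instance
  ∂[2,4] = [4] − [2].
As a 5×10 matrix over Z this has rank 4, with invariant factors (1,1,1,1).

∂_2: C_2 → C_1 sends each 2-simplex [p,q,r] to [q,r] − [p,r] + [p,q]. For instance
  ∂[1,4,5] = [4,5] − [1,5] + [1,4],
  ∂[1,3,4] = [3,4] − [1,4] + [1,3].
The 10×5 boundary matrix has rank 5 and Smith normal form diag(1,1,1,1,1).

Reading off H_k = ker ∂_k / im ∂_{k+1}:

  H_0: rank C_0 − rank ∂_1 = 5 − 4 = 1, and the invariant factors of ∂_1 are all 1, so H_0 = Z.
  H_1: rank ker ∂_1 − rank ∂_2 = (10 − 4) − 5 = 1, and the invariant factors of ∂_2 are all 1, so H_1 = Z.
  H_2: rank ker ∂_2 − rank ∂_3 = (5 − 5) − 0 = 0, and there is no ∂_3, so H_2 = 0.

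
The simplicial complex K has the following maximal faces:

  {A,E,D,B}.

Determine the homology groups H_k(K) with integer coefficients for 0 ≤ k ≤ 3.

Order the vertices as A < B < D < E. Listing each simplex with vertices in this order, K has dimension 3 with simplices:

  0-simplices (4): A, B, D, E
  1-simplices (6): AB, AD, AE, BD, BE, DE
  2-simplices (4): ABD, ABE, ADE, BDE
  3-simplices (1): ABDE

Hence C_0 ≅ Z^4, C_1 ≅ Z^6, C_2 ≅ Z^4, C_3 ≅ Z^1.

∂_1: C_1 → C_0 maps an edge to its endpoints' difference, ∂[p,q] = q − p.
The 4×6 boundary matrix has rank 3 and Smith normal form diag(1,1,1).

The boundary map ∂_2: C_2 → C_1 sends each 2-simplex [p,q,r] to [q,r] − [p,r] + [p,q]. For instance
  ∂ADE = DE − AE + AD,
  ∂ABE = BE − AE + AB.
As a 6×4 matrix over Z this has rank 3, with invariant factors (1,1,1).

∂_3: C_3 → C_2 sends each 3-simplex σ to the alternating sum Σ_i (−1)^i (σ with its i-th vertex removed). For instance
  ∂ABDE = BDE − ADE + ABE − ABD.
The resulting 4×1 matrix has rank 1, and its Smith normal form has invariant factors (1).

Computing H_k = (kernel of ∂_k) / (image of ∂_{k+1}):

  H_0: rank C_0 − rank ∂_1 = 4 − 3 = 1, and the invariant factors of ∂_1 are all 1, so H_0 ≅ Z.
  H_1: rank ker ∂_1 − rank ∂_2 = (6 − 3) − 3 = 0, and the invariant factors of ∂_2 are all 1, so H_1 ≅ 0.
  H_2: rank ker ∂_2 − rank ∂_3 = (4 − 3) − 1 = 0, and the invariant factors of ∂_3 are all 1, so H_2 ≅ 0.
  H_3: rank ker ∂_3 − rank ∂_4 = (1 − 1) − 0 = 0, and there is no ∂_4, so H_3 ≅ 0.

H_0 = Z,  H_1 = 0,  H_2 = 0,  H_3 = 0.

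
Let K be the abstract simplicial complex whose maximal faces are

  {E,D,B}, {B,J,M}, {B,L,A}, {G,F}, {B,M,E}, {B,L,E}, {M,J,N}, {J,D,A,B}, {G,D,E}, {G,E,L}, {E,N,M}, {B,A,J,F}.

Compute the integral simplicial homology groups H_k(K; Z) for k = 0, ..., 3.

Take the total order A < B < D < E < F < G < J < L < M < N on the vertex set. Then K (dimension 3) consists of the simplices:

  0-simplices (10): A, B, D, E, F, G, J, L, M, N
  1-simplices (24): AB, AD, AF, AJ, AL, BD, BE, BF, BJ, BL, BM, DE, DG, DJ, EG, EL, EM, EN, FG, FJ, GL, JM, JN, MN
  2-simplices (16): ABD, ABF, ABJ, ABL, ADJ, AFJ, BDE, BDJ, BEL, BEM, BFJ, BJM, DEG, EGL, EMN, JMN
  3-simplices (2): ABDJ, ABFJ

giving chain groups C_0 ≅ Z^10, C_1 ≅ Z^24, C_2 ≅ Z^16, C_3 ≅ Z^2.

∂_1: C_1 → C_0 maps an edge to its endpoints' difference, ∂[p,q] = q − p.
This gives a 10×24 integer matrix of rank 9; reducing to Smith normal form yields diagonal entries (1,1,1,1,1,1,1,1,1).

The boundary map ∂_2: C_2 → C_1 acts by ∂[p,q,r] = [q,r] − [p,r] + [p,q]. For instance
  ∂BJM = JM − BM + BJ,
  ∂EGL = GL − EL + EG.
The resulting 24×16 matrix has rank 14, and its Smith normal form has invariant factors (1,1,1,1,1,1,1,1,1,1,1,1,1,1).

The boundary map ∂_3: C_3 → C_2 sends each 3-simplex σ to the alternating sum Σ_i (−1)^i (σ with its i-th vertex removed). For instance
  ∂ABDJ = BDJ − ADJ + ABJ − ABD,
  ∂ABFJ = BFJ − AFJ + ABJ − ABF.
The resulting 16×2 matrix has rank 2, and its Smith normal form has invariant factors (1,1).

Computing H_k = (kernel of ∂_k) / (image of ∂_{k+1}):

  H_0: rank C_0 − rank ∂_1 = 10 − 9 = 1, and the invariant factors of ∂_1 are all 1, so H_0 ≅ Z.
  H_1: rank ker ∂_1 − rank ∂_2 = (24 − 9) − 14 = 1, and the invariant factors of ∂_2 are all 1, so H_1 ≅ Z.
  H_2: rank ker ∂_2 − rank ∂_3 = (16 − 14) − 2 = 0, and the invariant factors of ∂_3 are all 1, so H_2 ≅ 0.
  H_3: rank ker ∂_3 − rank ∂_4 = (2 − 2) − 0 = 0, and there is no ∂_4, so H_3 ≅ 0.

H_0 = Z,  H_1 = Z,  H_2 = 0,  H_3 = 0.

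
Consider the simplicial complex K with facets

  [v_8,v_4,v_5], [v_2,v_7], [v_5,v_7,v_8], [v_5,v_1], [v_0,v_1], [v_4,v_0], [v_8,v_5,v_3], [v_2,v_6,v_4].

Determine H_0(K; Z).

H_0 = Z.

Take the total order v_0 < v_1 < v_2 < v_3 < v_4 < v_5 < v_6 < v_7 < v_8 on the vertex set. Then K (dimension 2) consists of the simplices:

  0-simplices (9): [v_0], [v_1], [v_2], [v_3], [v_4], [v_5], [v_6], [v_7], [v_8]
  1-simplices (14): [v_0,v_1], [v_0,v_4], [v_1,v_5], [v_2,v_4], [v_2,v_6], [v_2,v_7], [v_3,v_5], [v_3,v_8], [v_4,v_5], [v_4,v_6], [v_4,v_8], [v_5,v_7], [v_5,v_8], [v_7,v_8]
  2-simplices (4): [v_2,v_4,v_6], [v_3,v_5,v_8], [v_4,v_5,v_8], [v_5,v_7,v_8]

Hence C_0 ≅ Z^9, C_1 ≅ Z^14, C_2 ≅ Z^4.

Boundary ∂_1: C_1 → C_0 sends each edge [p,q] (with p < q) to q − p. For instance
  ∂[v_2,v_7] = [v_7] − [v_2].
This gives a 9×14 integer matrix of rank 8; reducing to Smith normal form yields diagonal entries (1,1,1,1,1,1,1,1).

The boundary map ∂_2: C_2 → C_1 acts by ∂[p,q,r] = [q,r] − [p,r] + [p,q]. For instance
  ∂[v_5,v_7,v_8] = [v_7,v_8] − [v_5,v_8] + [v_5,v_7],
  ∂[v_2,v_4,v_6] = [v_4,v_6] − [v_2,v_6] + [v_2,v_4].
As a 14×4 matrix over Z this has rank 4, with invariant factors (1,1,1,1).

Reading off H_k = ker ∂_k / im ∂_{k+1}:

  H_0: rank C_0 − rank ∂_1 = 9 − 8 = 1, and the invariant factors of ∂_1 are all 1, so H_0 ≅ Z.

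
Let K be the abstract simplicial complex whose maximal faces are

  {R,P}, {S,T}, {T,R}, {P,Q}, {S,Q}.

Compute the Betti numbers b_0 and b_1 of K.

b_0 = 1, b_1 = 1.

Take the total order P < Q < R < S < T on the vertex set. Then K (dimension 1) consists of the simplices:

  0-simplices (5): P, Q, R, S, T
  1-simplices (5): PQ, PR, QS, RT, ST

so the chain groups are C_0 ≅ Z^5, C_1 ≅ Z^5.

The boundary map ∂_1: C_1 → C_0 sends each edge [p,q] (with p < q) to q − p. For instance
  ∂QS = S − Q.
The resulting 5×5 matrix has rank 4, and its Smith normal form has invariant factors (1,1,1,1).

Now H_k = ker ∂_k / im ∂_{k+1}, so:

  H_0: rank C_0 − rank ∂_1 = 5 − 4 = 1, and the invariant factors of ∂_1 are all 1, so H_0 = Z.
  H_1: rank ker ∂_1 − rank ∂_2 = (5 − 4) − 0 = 1, and there is no ∂_2, so H_1 = Z.

(K is a triangulation of the circle S^1.)

Hence the Betti numbers are b_0 = 1, b_1 = 1.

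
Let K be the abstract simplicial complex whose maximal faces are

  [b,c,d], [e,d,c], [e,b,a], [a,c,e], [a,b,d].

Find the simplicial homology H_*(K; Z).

We work with the vertex ordering a < b < c < d < e. The simplices of K, each written with vertices in increasing order, are:

  0-simplices (5): a, b, c, d, e
  1-simplices (10): ab, ac, ad, ae, bc, bd, be, cd, ce, de
  2-simplices (5): abd, abe, ace, bcd, cde

so the chain groups are C_0 ≅ Z^5, C_1 ≅ Z^10, C_2 ≅ Z^5.

The boundary map ∂_1: C_1 → C_0 is given by ∂[p,q] = [q] − [p]. For instance
  ∂ad = d − a.
The resulting 5×10 matrix has rank 4, and its Smith normal form has invariant factors (1,1,1,1).

Boundary ∂_2: C_2 → C_1 maps a triangle to the signed sum of its edges. For instance
  ∂abd = bd − ad + ab,
  ∂cde = de − ce + cd.
The resulting 10×5 matrix has rank 5, and its Smith normal form has invariant factors (1,1,1,1,1).

Reading off H_k = ker ∂_k / im ∂_{k+1}:

  H_0: rank C_0 − rank ∂_1 = 5 − 4 = 1, and the invariant factors of ∂_1 are all 1, so H_0 = Z.
  H_1: rank ker ∂_1 − rank ∂_2 = (10 − 4) − 5 = 1, and the invariant factors of ∂_2 are all 1, so H_1 = Z.
  H_2: rank ker ∂_2 − rank ∂_3 = (5 − 5) − 0 = 0, and there is no ∂_3, so H_2 = 0.

H_0 = Z,  H_1 = Z,  H_2 = 0.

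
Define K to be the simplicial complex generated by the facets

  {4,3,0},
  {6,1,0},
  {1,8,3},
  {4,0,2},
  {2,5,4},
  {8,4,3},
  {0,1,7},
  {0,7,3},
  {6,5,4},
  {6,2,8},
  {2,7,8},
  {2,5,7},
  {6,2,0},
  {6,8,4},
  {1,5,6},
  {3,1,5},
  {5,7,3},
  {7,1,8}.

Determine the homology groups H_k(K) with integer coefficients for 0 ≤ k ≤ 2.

We work with the vertex ordering 0 < 1 < 2 < 3 < 4 < 5 < 6 < 7 < 8. The simplices of K, each written with vertices in increasing order, are:

  0-simplices (9): [0], [1], [2], [3], [4], [5], [6], [7], [8]
  1-simplices (27): (27 of them)
  2-simplices (18): [0,1,6], [0,1,7], [0,2,4], [0,2,6], [0,3,4], [0,3,7], [1,3,5], [1,3,8], [1,5,6], [1,7,8], [2,4,5], [2,5,7], [2,6,8], [2,7,8], [3,4,8], [3,5,7], [4,5,6], [4,6,8]

Hence C_0 ≅ Z^9, C_1 ≅ Z^27, C_2 ≅ Z^18.

∂_1: C_1 → C_0 is given by ∂[p,q] = [q] − [p]. For instance
  ∂[4,5] = [5] − [4].
The 9×27 boundary matrix has rank 8 and Smith normal form diag(1,1,1,1,1,1,1,1).

The boundary map ∂_2: C_2 → C_1 maps a triangle to the signed sum of its edges. For instance
  ∂[0,2,4] = [2,4] − [0,4] + [0,2],
  ∂[0,2,6] = [2,6] − [0,6] + [0,2].
This gives a 27×18 integer matrix of rank 18; reducing to Smith normal form yields diagonal entries (1,1,1,1,1,1,1,1,1,1,1,1,1,1,1,1,1,2).

Now H_k = ker ∂_k / im ∂_{k+1}, so:

  H_0: rank C_0 − rank ∂_1 = 9 − 8 = 1, and the invariant factors of ∂_1 are all 1, so H_0 = Z.
  H_1: rank ker ∂_1 − rank ∂_2 = (27 − 8) − 18 = 1, and ∂_2 has invariant factor 2 > 1, so H_1 = Z ⊕ Z/2.
  H_2: rank ker ∂_2 − rank ∂_3 = (18 − 18) − 0 = 0, and there is no ∂_3, so H_2 = 0.

(K is a triangulation of the Klein bottle.)

H_0 ≅ Z,  H_1 ≅ Z ⊕ Z/2,  H_2 = 0.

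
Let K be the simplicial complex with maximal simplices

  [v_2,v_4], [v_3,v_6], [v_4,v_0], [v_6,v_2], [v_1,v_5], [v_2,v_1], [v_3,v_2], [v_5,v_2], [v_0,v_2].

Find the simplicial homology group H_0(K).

K has 7 vertices, 9 edges.
rank ∂_0 = 0, rank ∂_1 = 6 ⇒ b_0 = 7 − 0 − 6 = 1; all invariant factors of ∂_1 are 1 so no torsion. So H_0 ≅ Z.

H_0 = Z.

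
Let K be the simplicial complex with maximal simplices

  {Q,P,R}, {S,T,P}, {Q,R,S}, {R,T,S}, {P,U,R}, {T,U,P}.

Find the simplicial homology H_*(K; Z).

H_0 = Z,  H_1 = Z,  H_2 = 0.

We work with the vertex ordering P < Q < R < S < T < U. The simplices of K, each written with vertices in increasing order, are:

  0-simplices (6): P, Q, R, S, T, U
  1-simplices (12): PQ, PR, PS, PT, PU, QR, QS, RS, RT, RU, ST, TU
  2-simplices (6): PQR, PRU, PST, PTU, QRS, RST

so the chain groups are C_0 ≅ Z^6, C_1 ≅ Z^12, C_2 ≅ Z^6.

∂_1: C_1 → C_0 maps an edge to its endpoints' difference, ∂[p,q] = q − p. For instance
  ∂RT = T − R.
This gives a 6×12 integer matrix of rank 5; reducing to Smith normal form yields diagonal entries (1,1,1,1,1).

The boundary map ∂_2: C_2 → C_1 sends each 2-simplex [p,q,r] to [q,r] − [p,r] + [p,q]. For instance
  ∂QRS = RS − QS + QR,
  ∂PST = ST − PT + PS.
The resulting 12×6 matrix has rank 6, and its Smith normal form has invariant factors (1,1,1,1,1,1).

Computing H_k = (kernel of ∂_k) / (image of ∂_{k+1}):

  H_0: rank C_0 − rank ∂_1 = 6 − 5 = 1, and the invariant factors of ∂_1 are all 1, so H_0 ≅ Z.
  H_1: rank ker ∂_1 − rank ∂_2 = (12 − 5) − 6 = 1, and the invariant factors of ∂_2 are all 1, so H_1 ≅ Z.
  H_2: rank ker ∂_2 − rank ∂_3 = (6 − 6) − 0 = 0, and there is no ∂_3, so H_2 ≅ 0.

(K is a triangulation of the cylinder S^1 x I.)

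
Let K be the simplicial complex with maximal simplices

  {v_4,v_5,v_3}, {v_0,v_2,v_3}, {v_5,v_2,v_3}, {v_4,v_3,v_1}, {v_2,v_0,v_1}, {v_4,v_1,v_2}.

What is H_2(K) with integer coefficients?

Fix the vertex order v_0 < v_1 < v_2 < v_3 < v_4 < v_5 and write every simplex with vertices in increasing order. Then dim K = 2 and the simplices of K are:

  0-simplices (6): [v_0], [v_1], [v_2], [v_3], [v_4], [v_5]
  1-simplices (12): [v_0,v_1], [v_0,v_2], [v_0,v_3], [v_1,v_2], [v_1,v_3], [v_1,v_4], [v_2,v_3], [v_2,v_4], [v_2,v_5], [v_3,v_4], [v_3,v_5], [v_4,v_5]
  2-simplices (6): [v_0,v_1,v_2], [v_0,v_2,v_3], [v_1,v_2,v_4], [v_1,v_3,v_4], [v_2,v_3,v_5], [v_3,v_4,v_5]

Hence C_0 ≅ Z^6, C_1 ≅ Z^12, C_2 ≅ Z^6.

Boundary ∂_1: C_1 → C_0 is given by ∂[p,q] = [q] − [p].
As a 6×12 matrix over Z this has rank 5, with invariant factors (1,1,1,1,1).

∂_2: C_2 → C_1 sends each 2-simplex [p,q,r] to [q,r] − [p,r] + [p,q]. For instance
  ∂[v_0,v_1,v_2] = [v_1,v_2] − [v_0,v_2] + [v_0,v_1],
  ∂[v_1,v_3,v_4] = [v_3,v_4] − [v_1,v_4] + [v_1,v_3].
This gives a 12×6 integer matrix of rank 6; reducing to Smith normal form yields diagonal entries (1,1,1,1,1,1).

Reading off H_k = ker ∂_k / im ∂_{k+1}:

  H_2: rank ker ∂_2 − rank ∂_3 = (6 − 6) − 0 = 0, and there is no ∂_3, so H_2 ≅ 0.

H_2 ≅ 0.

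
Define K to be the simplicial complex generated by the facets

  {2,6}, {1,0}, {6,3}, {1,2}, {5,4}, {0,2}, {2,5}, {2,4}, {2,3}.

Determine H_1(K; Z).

H_1 = Z^3.

Fix the vertex order 0 < 1 < 2 < 3 < 4 < 5 < 6 and write every simplex with vertices in increasing order. Then dim K = 1 and the simplices of K are:

  0-simplices (7): [0], [1], [2], [3], [4], [5], [6]
  1-simplices (9): [0,1], [0,2], [1,2], [2,3], [2,4], [2,5], [2,6], [3,6], [4,5]

Hence C_0 ≅ Z^7, C_1 ≅ Z^9.

The boundary map ∂_1: C_1 → C_0 maps an edge to its endpoints' difference, ∂[p,q] = q − p. For instance
  ∂[2,3] = [3] − [2].
The 7×9 boundary matrix has rank 6 and Smith normal form diag(1,1,1,1,1,1).

Now H_k = ker ∂_k / im ∂_{k+1}, so:

  H_1: rank ker ∂_1 − rank ∂_2 = (9 − 6) − 0 = 3, and there is no ∂_2, so H_1 ≅ Z^3.

(K is a triangulation of a wedge of 3 circles.)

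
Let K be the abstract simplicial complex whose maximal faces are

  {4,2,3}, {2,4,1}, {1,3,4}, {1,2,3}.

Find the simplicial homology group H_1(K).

Take the total order 1 < 2 < 3 < 4 on the vertex set. Then K (dimension 2) consists of the simplices:

  0-simplices (4): [1], [2], [3], [4]
  1-simplices (6): [1,2], [1,3], [1,4], [2,3], [2,4], [3,4]
  2-simplices (4): [1,2,3], [1,2,4], [1,3,4], [2,3,4]

so the chain groups are C_0 ≅ Z^4, C_1 ≅ Z^6, C_2 ≅ Z^4.

Boundary ∂_1: C_1 → C_0 maps an edge to its endpoints' difference, ∂[p,q] = q − p.
The resulting 4×6 matrix has rank 3, and its Smith normal form has invariant factors (1,1,1).

Boundary ∂_2: C_2 → C_1 acts by ∂[p,q,r] = [q,r] − [p,r] + [p,q]. For instance
  ∂[1,2,3] = [2,3] − [1,3] + [1,2],
  ∂[1,2,4] = [2,4] − [1,4] + [1,2].
The resulting 6×4 matrix has rank 3, and its Smith normal form has invariant factors (1,1,1).

Reading off H_k = ker ∂_k / im ∂_{k+1}:

  H_1: rank ker ∂_1 − rank ∂_2 = (6 − 3) − 3 = 0, and the invariant factors of ∂_2 are all 1, so H_1 ≅ 0.

H_1 = 0.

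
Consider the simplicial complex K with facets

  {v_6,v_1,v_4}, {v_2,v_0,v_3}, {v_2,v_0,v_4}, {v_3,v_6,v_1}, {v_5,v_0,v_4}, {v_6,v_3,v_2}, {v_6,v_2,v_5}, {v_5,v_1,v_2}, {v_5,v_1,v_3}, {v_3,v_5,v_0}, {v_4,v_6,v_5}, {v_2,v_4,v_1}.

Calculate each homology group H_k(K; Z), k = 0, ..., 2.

H_0 ≅ Z,  H_1 ≅ Z_2,  H_2 = 0.

Fix the vertex order v_0 < v_1 < v_2 < v_3 < v_4 < v_5 < v_6 and write every simplex with vertices in increasing order. Then dim K = 2 and the simplices of K are:

  0-simplices (7): [v_0], [v_1], [v_2], [v_3], [v_4], [v_5], [v_6]
  1-simplices (18): (18 of them)
  2-simplices (12): (12 of them)

Hence C_0 ≅ Z^7, C_1 ≅ Z^18, C_2 ≅ Z^12.

∂_1: C_1 → C_0 maps an edge to its endpoints' difference, ∂[p,q] = q − p. For instance
  ∂[v_0,v_3] = [v_3] − [v_0].
This gives a 7×18 integer matrix of rank 6; reducing to Smith normal form yields diagonal entries (1,1,1,1,1,1).

∂_2: C_2 → C_1 maps a triangle to the signed sum of its edges. For instance
  ∂[v_1,v_4,v_6] = [v_4,v_6] − [v_1,v_6] + [v_1,v_4],
  ∂[v_1,v_2,v_5] = [v_2,v_5] − [v_1,v_5] + [v_1,v_2].
The resulting 18×12 matrix has rank 12, and its Smith normal form has invariant factors (1,1,1,1,1,1,1,1,1,1,1,2).

Computing H_k = (kernel of ∂_k) / (image of ∂_{k+1}):

  H_0: rank C_0 − rank ∂_1 = 7 − 6 = 1, and the invariant factors of ∂_1 are all 1, so H_0 = Z.
  H_1: rank ker ∂_1 − rank ∂_2 = (18 − 6) − 12 = 0, and ∂_2 has invariant factor 2 > 1, so H_1 = Z_2.
  H_2: rank ker ∂_2 − rank ∂_3 = (12 − 12) − 0 = 0, and there is no ∂_3, so H_2 = 0.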